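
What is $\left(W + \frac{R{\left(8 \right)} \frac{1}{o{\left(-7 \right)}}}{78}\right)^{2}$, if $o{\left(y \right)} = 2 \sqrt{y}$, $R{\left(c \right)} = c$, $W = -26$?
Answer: $\frac{7197368}{10647} + \frac{8 i \sqrt{7}}{21} \approx 676.0 + 1.0079 i$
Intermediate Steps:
$\left(W + \frac{R{\left(8 \right)} \frac{1}{o{\left(-7 \right)}}}{78}\right)^{2} = \left(-26 + \frac{8 \frac{1}{2 \sqrt{-7}}}{78}\right)^{2} = \left(-26 + \frac{8}{2 i \sqrt{7}} \cdot \frac{1}{78}\right)^{2} = \left(-26 + 8 \left(- \frac{i \sqrt{7}}{14}\right) \frac{1}{78}\right)^{2} = \left(-26 + - \frac{4 i \sqrt{7}}{7} \cdot \frac{1}{78}\right)^{2} = \left(-26 - \frac{2 i \sqrt{7}}{273}\right)^{2}$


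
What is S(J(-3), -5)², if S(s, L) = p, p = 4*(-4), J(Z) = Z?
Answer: 256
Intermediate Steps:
p = -16
S(s, L) = -16
S(J(-3), -5)² = (-16)² = 256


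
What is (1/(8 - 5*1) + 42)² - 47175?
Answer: -408446/9 ≈ -45383.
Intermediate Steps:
(1/(8 - 5*1) + 42)² - 47175 = (1/(8 - 5) + 42)² - 47175 = (1/3 + 42)² - 47175 = (⅓ + 42)² - 47175 = (127/3)² - 47175 = 16129/9 - 47175 = -408446/9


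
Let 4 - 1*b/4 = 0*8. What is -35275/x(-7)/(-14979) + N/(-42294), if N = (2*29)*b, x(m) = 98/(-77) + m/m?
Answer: -2742138481/316760913 ≈ -8.6568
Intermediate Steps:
b = 16 (b = 16 - 0*8 = 16 - 4*0 = 16 + 0 = 16)
x(m) = -3/11 (x(m) = 98*(-1/77) + 1 = -14/11 + 1 = -3/11)
N = 928 (N = (2*29)*16 = 58*16 = 928)
-35275/x(-7)/(-14979) + N/(-42294) = -35275/(-3/11)/(-14979) + 928/(-42294) = -35275*(-11/3)*(-1/14979) + 928*(-1/42294) = (388025/3)*(-1/14979) - 464/21147 = -388025/44937 - 464/21147 = -2742138481/316760913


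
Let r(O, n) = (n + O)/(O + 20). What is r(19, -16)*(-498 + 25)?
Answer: -473/13 ≈ -36.385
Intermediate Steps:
r(O, n) = (O + n)/(20 + O)
r(19, -16)*(-498 + 25) = ((19 - 16)/(20 + 19))*(-498 + 25) = (3/39)*(-473) = ((1/39)*3)*(-473) = (1/13)*(-473) = -473/13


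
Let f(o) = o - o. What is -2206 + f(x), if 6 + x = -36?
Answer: -2206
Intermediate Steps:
x = -42 (x = -6 - 36 = -42)
f(o) = 0
-2206 + f(x) = -2206 + 0 = -2206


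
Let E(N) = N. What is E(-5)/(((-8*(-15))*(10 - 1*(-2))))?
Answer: -1/288 ≈ -0.0034722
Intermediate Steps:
E(-5)/(((-8*(-15))*(10 - 1*(-2)))) = -5*1/(120*(10 - 1*(-2))) = -5*1/(120*(10 + 2)) = -5/(120*12) = -5/1440 = -5*1/1440 = -1/288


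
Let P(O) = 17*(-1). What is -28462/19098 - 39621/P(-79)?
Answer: 378099002/162333 ≈ 2329.2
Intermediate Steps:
P(O) = -17
-28462/19098 - 39621/P(-79) = -28462/19098 - 39621/(-17) = -28462*1/19098 - 39621*(-1/17) = -14231/9549 + 39621/17 = 378099002/162333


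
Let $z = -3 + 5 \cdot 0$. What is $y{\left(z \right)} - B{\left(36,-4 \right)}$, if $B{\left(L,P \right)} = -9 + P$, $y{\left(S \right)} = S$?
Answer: $10$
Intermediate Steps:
$z = -3$ ($z = -3 + 0 = -3$)
$y{\left(z \right)} - B{\left(36,-4 \right)} = -3 - \left(-9 - 4\right) = -3 - -13 = -3 + 13 = 10$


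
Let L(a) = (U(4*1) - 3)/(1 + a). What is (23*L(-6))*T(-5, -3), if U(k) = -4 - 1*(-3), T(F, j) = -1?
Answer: -92/5 ≈ -18.400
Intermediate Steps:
U(k) = -1 (U(k) = -4 + 3 = -1)
L(a) = -4/(1 + a) (L(a) = (-1 - 3)/(1 + a) = -4/(1 + a))
(23*L(-6))*T(-5, -3) = (23*(-4/(1 - 6)))*(-1) = (23*(-4/(-5)))*(-1) = (23*(-4*(-1/5)))*(-1) = (23*(4/5))*(-1) = (92/5)*(-1) = -92/5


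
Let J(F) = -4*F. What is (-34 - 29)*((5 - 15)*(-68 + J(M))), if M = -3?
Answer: -35280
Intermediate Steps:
(-34 - 29)*((5 - 15)*(-68 + J(M))) = (-34 - 29)*((5 - 15)*(-68 - 4*(-3))) = -(-630)*(-68 + 12) = -(-630)*(-56) = -63*560 = -35280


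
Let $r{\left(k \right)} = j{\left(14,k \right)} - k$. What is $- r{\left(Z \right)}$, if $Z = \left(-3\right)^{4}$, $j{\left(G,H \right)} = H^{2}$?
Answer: $-6480$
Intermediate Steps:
$Z = 81$
$r{\left(k \right)} = k^{2} - k$
$- r{\left(Z \right)} = - 81 \left(-1 + 81\right) = - 81 \cdot 80 = \left(-1\right) 6480 = -6480$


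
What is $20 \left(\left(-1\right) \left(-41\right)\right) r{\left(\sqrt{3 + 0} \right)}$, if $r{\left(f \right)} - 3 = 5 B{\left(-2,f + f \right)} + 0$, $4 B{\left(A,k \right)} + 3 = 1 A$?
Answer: $-2665$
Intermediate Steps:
$B{\left(A,k \right)} = - \frac{3}{4} + \frac{A}{4}$ ($B{\left(A,k \right)} = - \frac{3}{4} + \frac{1 A}{4} = - \frac{3}{4} + \frac{A}{4}$)
$r{\left(f \right)} = - \frac{13}{4}$ ($r{\left(f \right)} = 3 + \left(5 \left(- \frac{3}{4} + \frac{1}{4} \left(-2\right)\right) + 0\right) = 3 + \left(5 \left(- \frac{3}{4} - \frac{1}{2}\right) + 0\right) = 3 + \left(5 \left(- \frac{5}{4}\right) + 0\right) = 3 + \left(- \frac{25}{4} + 0\right) = 3 - \frac{25}{4} = - \frac{13}{4}$)
$20 \left(\left(-1\right) \left(-41\right)\right) r{\left(\sqrt{3 + 0} \right)} = 20 \left(\left(-1\right) \left(-41\right)\right) \left(- \frac{13}{4}\right) = 20 \cdot 41 \left(- \frac{13}{4}\right) = 820 \left(- \frac{13}{4}\right) = -2665$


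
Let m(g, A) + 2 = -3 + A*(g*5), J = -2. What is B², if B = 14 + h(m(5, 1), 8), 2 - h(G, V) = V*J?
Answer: 1024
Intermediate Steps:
m(g, A) = -5 + 5*A*g (m(g, A) = -2 + (-3 + A*(g*5)) = -2 + (-3 + A*(5*g)) = -2 + (-3 + 5*A*g) = -5 + 5*A*g)
h(G, V) = 2 + 2*V (h(G, V) = 2 - V*(-2) = 2 - (-2)*V = 2 + 2*V)
B = 32 (B = 14 + (2 + 2*8) = 14 + (2 + 16) = 14 + 18 = 32)
B² = 32² = 1024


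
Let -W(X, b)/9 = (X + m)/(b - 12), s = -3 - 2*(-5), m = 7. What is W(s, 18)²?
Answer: 441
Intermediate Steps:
s = 7 (s = -3 + 10 = 7)
W(X, b) = -9*(7 + X)/(-12 + b) (W(X, b) = -9*(X + 7)/(b - 12) = -9*(7 + X)/(-12 + b))
W(s, 18)² = (9*(-7 - 1*7)/(-12 + 18))² = (9*(-7 - 7)/6)² = (9*(⅙)*(-14))² = (-21)² = 441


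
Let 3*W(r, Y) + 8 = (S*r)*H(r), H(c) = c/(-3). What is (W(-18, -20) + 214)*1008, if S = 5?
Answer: 31584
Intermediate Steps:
H(c) = -c/3 (H(c) = c*(-⅓) = -c/3)
W(r, Y) = -8/3 - 5*r²/9 (W(r, Y) = -8/3 + ((5*r)*(-r/3))/3 = -8/3 + (-5*r²/3)/3 = -8/3 - 5*r²/9)
(W(-18, -20) + 214)*1008 = ((-8/3 - 5/9*(-18)²) + 214)*1008 = ((-8/3 - 5/9*324) + 214)*1008 = ((-8/3 - 180) + 214)*1008 = (-548/3 + 214)*1008 = (94/3)*1008 = 31584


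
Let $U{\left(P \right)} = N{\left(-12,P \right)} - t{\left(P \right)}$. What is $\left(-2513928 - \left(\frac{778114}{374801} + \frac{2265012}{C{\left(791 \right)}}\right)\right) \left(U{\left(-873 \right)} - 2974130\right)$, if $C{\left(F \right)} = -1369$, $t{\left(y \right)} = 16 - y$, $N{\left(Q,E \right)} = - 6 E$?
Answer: $\frac{3828211200066472549566}{513102569} \approx 7.4609 \cdot 10^{12}$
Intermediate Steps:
$U{\left(P \right)} = -16 - 5 P$ ($U{\left(P \right)} = - 6 P - \left(16 - P\right) = - 6 P + \left(-16 + P\right) = -16 - 5 P$)
$\left(-2513928 - \left(\frac{778114}{374801} + \frac{2265012}{C{\left(791 \right)}}\right)\right) \left(U{\left(-873 \right)} - 2974130\right) = \left(-2513928 - \left(- \frac{2265012}{1369} + \frac{778114}{374801}\right)\right) \left(\left(-16 - -4365\right) - 2974130\right) = \left(-2513928 - - \frac{847863524546}{513102569}\right) \left(\left(-16 + 4365\right) - 2974130\right) = \left(-2513928 + \left(- \frac{778114}{374801} + \frac{2265012}{1369}\right)\right) \left(4349 - 2974130\right) = \left(-2513928 + \frac{847863524546}{513102569}\right) \left(-2969781\right) = \left(- \frac{1289055051556486}{513102569}\right) \left(-2969781\right) = \frac{3828211200066472549566}{513102569}$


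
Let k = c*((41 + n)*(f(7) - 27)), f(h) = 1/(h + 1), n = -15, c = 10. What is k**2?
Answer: 195300625/4 ≈ 4.8825e+7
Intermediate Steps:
f(h) = 1/(1 + h)
k = -13975/2 (k = 10*((41 - 15)*(1/(1 + 7) - 27)) = 10*(26*(1/8 - 27)) = 10*(26*(-215/8)) = 10*(-2795/4) = -13975/2 ≈ -6987.5)
k**2 = (-13975/2)**2 = 195300625/4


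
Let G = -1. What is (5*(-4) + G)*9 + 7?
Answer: -182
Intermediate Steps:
(5*(-4) + G)*9 + 7 = (5*(-4) - 1)*9 + 7 = (-20 - 1)*9 + 7 = -21*9 + 7 = -189 + 7 = -182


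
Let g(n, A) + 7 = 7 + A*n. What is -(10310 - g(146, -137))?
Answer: -30312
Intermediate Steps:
g(n, A) = A*n (g(n, A) = -7 + (7 + A*n) = A*n)
-(10310 - g(146, -137)) = -(10310 - (-137)*146) = -(10310 - 1*(-20002)) = -(10310 + 20002) = -1*30312 = -30312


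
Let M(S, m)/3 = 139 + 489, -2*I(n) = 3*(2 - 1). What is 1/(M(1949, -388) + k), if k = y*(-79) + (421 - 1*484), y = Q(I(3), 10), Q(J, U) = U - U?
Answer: 1/1821 ≈ 0.00054915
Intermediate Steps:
I(n) = -3/2 (I(n) = -3*(2 - 1)/2 = -3/2)
M(S, m) = 1884 (M(S, m) = 3*(139 + 489) = 3*628 = 1884)
Q(J, U) = 0
y = 0
k = -63 (k = 0*(-79) + (421 - 1*484) = 0 + (421 - 484) = 0 - 63 = -63)
1/(M(1949, -388) + k) = 1/(1884 - 63) = 1/1821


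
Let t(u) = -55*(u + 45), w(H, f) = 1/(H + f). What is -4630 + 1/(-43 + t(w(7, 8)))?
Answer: -35025953/7565 ≈ -4630.0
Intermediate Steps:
t(u) = -2475 - 55*u (t(u) = -55*(45 + u) = -2475 - 55*u)
-4630 + 1/(-43 + t(w(7, 8))) = -4630 + 1/(-43 + (-2475 - 55/(7 + 8))) = -4630 + 1/(-43 + (-2475 - 55/15)) = -4630 + 1/(-43 + (-2475 - 55*1/15)) = -4630 + 1/(-43 + (-2475 - 11/3)) = -4630 + 1/(-43 - 7436/3) = -4630 + 1/(-7565/3) = -4630 - 3/7565 = -35025953/7565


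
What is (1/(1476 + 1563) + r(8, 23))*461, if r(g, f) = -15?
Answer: -21014224/3039 ≈ -6914.9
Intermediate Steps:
(1/(1476 + 1563) + r(8, 23))*461 = (1/(1476 + 1563) - 15)*461 = (1/3039 - 15)*461 = -45584/3039*461 = -21014224/3039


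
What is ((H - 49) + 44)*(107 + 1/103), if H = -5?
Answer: -110220/103 ≈ -1070.1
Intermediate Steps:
((H - 49) + 44)*(107 + 1/103) = ((-5 - 49) + 44)*(107 + 1/103) = (-54 + 44)*(107 + 1/103) = -10*11022/103 = -110220/103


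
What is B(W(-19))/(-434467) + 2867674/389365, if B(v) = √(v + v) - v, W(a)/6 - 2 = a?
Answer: 1245870004528/169166243455 - 2*I*√51/434467 ≈ 7.3648 - 3.2874e-5*I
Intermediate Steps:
W(a) = 12 + 6*a
B(v) = -v + √2*√v (B(v) = √(2*v) - v = √2*√v - v = -v + √2*√v)
B(W(-19))/(-434467) + 2867674/389365 = (-(12 + 6*(-19)) + √2*√(12 + 6*(-19)))/(-434467) + 2867674/389365 = (-(12 - 114) + √2*√(12 - 114))*(-1/434467) + 2867674*(1/389365) = (-1*(-102) + √2*√(-102))*(-1/434467) + 2867674/389365 = (102 + √2*(I*√102))*(-1/434467) + 2867674/389365 = (102 + 2*I*√51)*(-1/434467) + 2867674/389365 = (-102/434467 - 2*I*√51/434467) + 2867674/389365 = 1245870004528/169166243455 - 2*I*√51/434467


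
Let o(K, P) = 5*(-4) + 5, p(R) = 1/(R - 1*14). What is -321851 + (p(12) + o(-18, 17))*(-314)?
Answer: -316984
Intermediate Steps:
p(R) = 1/(-14 + R) (p(R) = 1/(R - 14) = 1/(-14 + R))
o(K, P) = -15 (o(K, P) = -20 + 5 = -15)
-321851 + (p(12) + o(-18, 17))*(-314) = -321851 + (1/(-14 + 12) - 15)*(-314) = -321851 + (1/(-2) - 15)*(-314) = -321851 + (-½ - 15)*(-314) = -321851 - 31/2*(-314) = -321851 + 4867 = -316984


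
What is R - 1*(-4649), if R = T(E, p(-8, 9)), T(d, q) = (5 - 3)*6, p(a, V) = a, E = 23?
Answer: 4661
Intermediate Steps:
T(d, q) = 12 (T(d, q) = 2*6 = 12)
R = 12
R - 1*(-4649) = 12 - 1*(-4649) = 12 + 4649 = 4661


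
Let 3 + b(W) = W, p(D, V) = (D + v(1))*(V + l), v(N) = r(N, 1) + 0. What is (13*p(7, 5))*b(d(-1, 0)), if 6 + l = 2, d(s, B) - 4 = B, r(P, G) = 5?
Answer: 156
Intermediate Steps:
d(s, B) = 4 + B
v(N) = 5 (v(N) = 5 + 0 = 5)
l = -4 (l = -6 + 2 = -4)
p(D, V) = (-4 + V)*(5 + D) (p(D, V) = (D + 5)*(V - 4) = (5 + D)*(-4 + V) = (-4 + V)*(5 + D))
b(W) = -3 + W
(13*p(7, 5))*b(d(-1, 0)) = (13*(-20 - 4*7 + 5*5 + 7*5))*(-3 + (4 + 0)) = (13*(-20 - 28 + 25 + 35))*(-3 + 4) = (13*12)*1 = 156*1 = 156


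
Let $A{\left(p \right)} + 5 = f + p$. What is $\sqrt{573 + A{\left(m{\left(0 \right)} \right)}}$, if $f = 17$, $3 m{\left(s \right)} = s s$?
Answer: $3 \sqrt{65} \approx 24.187$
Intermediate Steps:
$m{\left(s \right)} = \frac{s^{2}}{3}$ ($m{\left(s \right)} = \frac{s s}{3} = \frac{s^{2}}{3}$)
$A{\left(p \right)} = 12 + p$ ($A{\left(p \right)} = -5 + \left(17 + p\right) = 12 + p$)
$\sqrt{573 + A{\left(m{\left(0 \right)} \right)}} = \sqrt{573 + \left(12 + \frac{0^{2}}{3}\right)} = \sqrt{573 + \left(12 + \frac{1}{3} \cdot 0\right)} = \sqrt{573 + \left(12 + 0\right)} = \sqrt{573 + 12} = \sqrt{585} = 3 \sqrt{65}$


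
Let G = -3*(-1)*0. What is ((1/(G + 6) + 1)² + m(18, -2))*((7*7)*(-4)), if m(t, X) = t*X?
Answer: 61103/9 ≈ 6789.2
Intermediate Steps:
G = 0 (G = 3*0 = 0)
m(t, X) = X*t
((1/(G + 6) + 1)² + m(18, -2))*((7*7)*(-4)) = ((1/(0 + 6) + 1)² - 2*18)*((7*7)*(-4)) = ((1/6 + 1)² - 36)*(49*(-4)) = ((⅙ + 1)² - 36)*(-196) = ((7/6)² - 36)*(-196) = (49/36 - 36)*(-196) = -1247/36*(-196) = 61103/9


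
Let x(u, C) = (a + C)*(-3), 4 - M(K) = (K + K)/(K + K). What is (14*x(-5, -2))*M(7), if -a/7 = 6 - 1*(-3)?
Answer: 8190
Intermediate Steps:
a = -63 (a = -7*(6 - 1*(-3)) = -7*(6 + 3) = -7*9 = -63)
M(K) = 3 (M(K) = 4 - (K + K)/(K + K) = 4 - 2*K/(2*K) = 4 - 2*K*1/(2*K) = 4 - 1*1 = 4 - 1 = 3)
x(u, C) = 189 - 3*C (x(u, C) = (-63 + C)*(-3) = 189 - 3*C)
(14*x(-5, -2))*M(7) = (14*(189 - 3*(-2)))*3 = (14*(189 + 6))*3 = (14*195)*3 = 2730*3 = 8190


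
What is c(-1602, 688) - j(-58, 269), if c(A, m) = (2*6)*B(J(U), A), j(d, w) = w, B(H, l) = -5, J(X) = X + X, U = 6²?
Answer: -329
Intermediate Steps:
U = 36
J(X) = 2*X
c(A, m) = -60 (c(A, m) = (2*6)*(-5) = 12*(-5) = -60)
c(-1602, 688) - j(-58, 269) = -60 - 1*269 = -60 - 269 = -329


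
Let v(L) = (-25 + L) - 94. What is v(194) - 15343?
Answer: -15268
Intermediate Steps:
v(L) = -119 + L
v(194) - 15343 = (-119 + 194) - 15343 = 75 - 15343 = -15268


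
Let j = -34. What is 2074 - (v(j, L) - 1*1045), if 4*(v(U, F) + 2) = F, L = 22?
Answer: 6231/2 ≈ 3115.5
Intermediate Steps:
v(U, F) = -2 + F/4
2074 - (v(j, L) - 1*1045) = 2074 - ((-2 + (¼)*22) - 1*1045) = 2074 - ((-2 + 11/2) - 1045) = 2074 - (7/2 - 1045) = 2074 - 1*(-2083/2) = 2074 + 2083/2 = 6231/2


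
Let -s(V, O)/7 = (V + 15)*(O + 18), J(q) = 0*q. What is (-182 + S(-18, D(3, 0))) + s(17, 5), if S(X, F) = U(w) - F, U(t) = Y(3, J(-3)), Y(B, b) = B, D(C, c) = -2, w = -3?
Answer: -5329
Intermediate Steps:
J(q) = 0
U(t) = 3
s(V, O) = -7*(15 + V)*(18 + O) (s(V, O) = -7*(V + 15)*(O + 18) = -7*(15 + V)*(18 + O))
S(X, F) = 3 - F
(-182 + S(-18, D(3, 0))) + s(17, 5) = (-182 + (3 - 1*(-2))) + (-1890 - 126*17 - 105*5 - 7*5*17) = (-182 + (3 + 2)) + (-1890 - 2142 - 525 - 595) = (-182 + 5) - 5152 = -177 - 5152 = -5329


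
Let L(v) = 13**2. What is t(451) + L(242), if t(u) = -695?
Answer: -526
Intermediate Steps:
L(v) = 169
t(451) + L(242) = -695 + 169 = -526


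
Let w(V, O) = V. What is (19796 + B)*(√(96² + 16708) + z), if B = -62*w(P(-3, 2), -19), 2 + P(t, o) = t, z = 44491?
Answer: 894536046 + 40212*√6481 ≈ 8.9777e+8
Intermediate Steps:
P(t, o) = -2 + t
B = 310 (B = -62*(-2 - 3) = -62*(-5) = 310)
(19796 + B)*(√(96² + 16708) + z) = (19796 + 310)*(√(96² + 16708) + 44491) = 20106*(√(9216 + 16708) + 44491) = 20106*(√25924 + 44491) = 20106*(2*√6481 + 44491) = 20106*(44491 + 2*√6481) = 894536046 + 40212*√6481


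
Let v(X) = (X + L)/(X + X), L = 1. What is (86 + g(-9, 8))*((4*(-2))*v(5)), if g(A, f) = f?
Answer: -2256/5 ≈ -451.20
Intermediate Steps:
v(X) = (1 + X)/(2*X) (v(X) = (X + 1)/(X + X) = (1 + X)/((2*X)) = (1 + X)*(1/(2*X)) = (1 + X)/(2*X))
(86 + g(-9, 8))*((4*(-2))*v(5)) = (86 + 8)*((4*(-2))*((1/2)*(1 + 5)/5)) = 94*(-4*6/5) = 94*(-8*3/5) = 94*(-24/5) = -2256/5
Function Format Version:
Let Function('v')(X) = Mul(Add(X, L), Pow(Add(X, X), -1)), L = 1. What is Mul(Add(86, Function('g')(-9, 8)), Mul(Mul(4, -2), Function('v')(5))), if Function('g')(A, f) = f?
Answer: Rational(-2256, 5) ≈ -451.20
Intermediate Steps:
Function('v')(X) = Mul(Rational(1, 2), Pow(X, -1), Add(1, X)) (Function('v')(X) = Mul(Add(X, 1), Pow(Add(X, X), -1)) = Mul(Add(1, X), Pow(Mul(2, X), -1)) = Mul(Add(1, X), Mul(Rational(1, 2), Pow(X, -1))) = Mul(Rational(1, 2), Pow(X, -1), Add(1, X)))
Mul(Add(86, Function('g')(-9, 8)), Mul(Mul(4, -2), Function('v')(5))) = Mul(Add(86, 8), Mul(Mul(4, -2), Mul(Rational(1, 2), Pow(5, -1), Add(1, 5)))) = Mul(94, Mul(-8, Mul(Rational(1, 2), Rational(1, 5), 6))) = Mul(94, Mul(-8, Rational(3, 5))) = Mul(94, Rational(-24, 5)) = Rational(-2256, 5)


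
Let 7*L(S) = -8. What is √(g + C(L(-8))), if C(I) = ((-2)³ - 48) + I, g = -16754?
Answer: I*√823746/7 ≈ 129.66*I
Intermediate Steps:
L(S) = -8/7 (L(S) = (⅐)*(-8) = -8/7)
C(I) = -56 + I (C(I) = (-8 - 48) + I = -56 + I)
√(g + C(L(-8))) = √(-16754 + (-56 - 8/7)) = √(-16754 - 400/7) = √(-117678/7) = I*√823746/7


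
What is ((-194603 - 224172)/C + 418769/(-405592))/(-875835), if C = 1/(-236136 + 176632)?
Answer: -10106860899840431/355231669320 ≈ -28451.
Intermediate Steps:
C = -1/59504 (C = 1/(-59504) = -1/59504 ≈ -1.6806e-5)
((-194603 - 224172)/C + 418769/(-405592))/(-875835) = ((-194603 - 224172)/(-1/59504) + 418769/(-405592))/(-875835) = (-418775*(-59504) + 418769*(-1/405592))*(-1/875835) = (24918787600 - 418769/405592)*(-1/875835) = (10106860899840431/405592)*(-1/875835) = -10106860899840431/355231669320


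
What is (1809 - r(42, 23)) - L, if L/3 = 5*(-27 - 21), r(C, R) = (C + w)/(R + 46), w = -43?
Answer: 174502/69 ≈ 2529.0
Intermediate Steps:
r(C, R) = (-43 + C)/(46 + R) (r(C, R) = (C - 43)/(R + 46) = (-43 + C)/(46 + R))
L = -720 (L = 3*(5*(-27 - 21)) = 3*(5*(-48)) = 3*(-240) = -720)
(1809 - r(42, 23)) - L = (1809 - (-43 + 42)/(46 + 23)) - 1*(-720) = (1809 - (-1)/69) + 720 = (1809 - 1*(-1/69)) + 720 = (1809 + 1/69) + 720 = 124822/69 + 720 = 174502/69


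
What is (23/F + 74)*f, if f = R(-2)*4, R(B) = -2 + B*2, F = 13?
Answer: -23640/13 ≈ -1818.5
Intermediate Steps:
R(B) = -2 + 2*B
f = -24 (f = (-2 + 2*(-2))*4 = (-2 - 4)*4 = -6*4 = -24)
(23/F + 74)*f = (23/13 + 74)*(-24) = (985/13)*(-24) = -23640/13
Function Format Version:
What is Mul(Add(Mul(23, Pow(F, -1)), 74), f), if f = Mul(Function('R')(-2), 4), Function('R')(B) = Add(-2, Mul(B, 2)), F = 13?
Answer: Rational(-23640, 13) ≈ -1818.5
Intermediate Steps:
Function('R')(B) = Add(-2, Mul(2, B))
f = -24 (f = Mul(Add(-2, Mul(2, -2)), 4) = Mul(Add(-2, -4), 4) = Mul(-6, 4) = -24)
Mul(Add(Mul(23, Pow(F, -1)), 74), f) = Mul(Add(Mul(23, Pow(13, -1)), 74), -24) = Mul(Add(Mul(23, Rational(1, 13)), 74), -24) = Mul(Add(Rational(23, 13), 74), -24) = Mul(Rational(985, 13), -24) = Rational(-23640, 13)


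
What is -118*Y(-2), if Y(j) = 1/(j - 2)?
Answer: 59/2 ≈ 29.500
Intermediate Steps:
Y(j) = 1/(-2 + j)
-118*Y(-2) = -118/(-2 - 2) = -118/(-4) = -118*(-¼) = 59/2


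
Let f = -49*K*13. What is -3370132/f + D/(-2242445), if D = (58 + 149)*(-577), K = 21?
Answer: 7558933388243/29997186765 ≈ 251.99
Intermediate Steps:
f = -13377 (f = -49*21*13 = -1029*13 = -13377)
D = -119439 (D = 207*(-577) = -119439)
-3370132/f + D/(-2242445) = -3370132/(-13377) - 119439/(-2242445) = -3370132*(-1/13377) - 119439*(-1/2242445) = 3370132/13377 + 119439/2242445 = 7558933388243/29997186765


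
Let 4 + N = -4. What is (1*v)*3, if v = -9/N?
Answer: 27/8 ≈ 3.3750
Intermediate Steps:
N = -8 (N = -4 - 4 = -8)
v = 9/8 (v = -9/(-8) = -9*(-1/8) = 9/8 ≈ 1.1250)
(1*v)*3 = (1*(9/8))*3 = (9/8)*3 = 27/8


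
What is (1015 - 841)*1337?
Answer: 232638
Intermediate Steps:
(1015 - 841)*1337 = 174*1337 = 232638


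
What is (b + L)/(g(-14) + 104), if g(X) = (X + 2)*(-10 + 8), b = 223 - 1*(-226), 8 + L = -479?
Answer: -19/64 ≈ -0.29688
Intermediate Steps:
L = -487 (L = -8 - 479 = -487)
b = 449 (b = 223 + 226 = 449)
g(X) = -4 - 2*X (g(X) = (2 + X)*(-2) = -4 - 2*X)
(b + L)/(g(-14) + 104) = (449 - 487)/((-4 - 2*(-14)) + 104) = -38/((-4 + 28) + 104) = -38/(24 + 104) = -38/128 = -38*1/128 = -19/64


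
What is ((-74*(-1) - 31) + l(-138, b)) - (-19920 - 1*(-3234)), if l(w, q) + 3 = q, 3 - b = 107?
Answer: 16622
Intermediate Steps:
b = -104 (b = 3 - 1*107 = 3 - 107 = -104)
l(w, q) = -3 + q
((-74*(-1) - 31) + l(-138, b)) - (-19920 - 1*(-3234)) = ((-74*(-1) - 31) + (-3 - 104)) - (-19920 - 1*(-3234)) = ((74 - 31) - 107) - (-19920 + 3234) = (43 - 107) - 1*(-16686) = -64 + 16686 = 16622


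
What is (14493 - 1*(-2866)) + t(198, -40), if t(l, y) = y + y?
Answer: 17279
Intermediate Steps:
t(l, y) = 2*y
(14493 - 1*(-2866)) + t(198, -40) = (14493 - 1*(-2866)) + 2*(-40) = (14493 + 2866) - 80 = 17359 - 80 = 17279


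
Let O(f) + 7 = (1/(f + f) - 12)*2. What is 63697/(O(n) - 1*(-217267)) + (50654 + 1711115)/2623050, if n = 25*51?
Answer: 700995086337619/726521637118050 ≈ 0.96486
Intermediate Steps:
n = 1275
O(f) = -31 + 1/f (O(f) = -7 + (1/(f + f) - 12)*2 = -7 + (1/(2*f) - 12)*2 = -7 + (-12 + 1/(2*f))*2 = -7 + (-24 + 1/f) = -31 + 1/f)
63697/(O(n) - 1*(-217267)) + (50654 + 1711115)/2623050 = 63697/((-31 + 1/1275) - 1*(-217267)) + (50654 + 1711115)/2623050 = 63697/((-31 + 1/1275) + 217267) + 1761769*(1/2623050) = 63697/(-39524/1275 + 217267) + 1761769/2623050 = 63697/(276975901/1275) + 1761769/2623050 = 63697*(1275/276975901) + 1761769/2623050 = 81213675/276975901 + 1761769/2623050 = 700995086337619/726521637118050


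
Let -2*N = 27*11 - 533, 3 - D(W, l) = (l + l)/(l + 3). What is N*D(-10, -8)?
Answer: -118/5 ≈ -23.600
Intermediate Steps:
D(W, l) = 3 - 2*l/(3 + l) (D(W, l) = 3 - (l + l)/(l + 3) = 3 - 2*l/(3 + l))
N = 118 (N = -(27*11 - 533)/2 = -(297 - 533)/2 = -1/2*(-236) = 118)
N*D(-10, -8) = 118*((9 - 8)/(3 - 8)) = 118*(1/(-5)) = 118*(-1/5*1) = 118*(-1/5) = -118/5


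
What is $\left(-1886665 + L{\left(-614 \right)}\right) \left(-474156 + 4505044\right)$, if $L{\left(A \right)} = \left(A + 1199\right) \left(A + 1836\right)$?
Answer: $-4723374403960$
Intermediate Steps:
$L{\left(A \right)} = \left(1199 + A\right) \left(1836 + A\right)$
$\left(-1886665 + L{\left(-614 \right)}\right) \left(-474156 + 4505044\right) = \left(-1886665 + \left(2201364 + \left(-614\right)^{2} + 3035 \left(-614\right)\right)\right) \left(-474156 + 4505044\right) = \left(-1886665 + \left(2201364 + 376996 - 1863490\right)\right) 4030888 = \left(-1886665 + 714870\right) 4030888 = \left(-1171795\right) 4030888 = -4723374403960$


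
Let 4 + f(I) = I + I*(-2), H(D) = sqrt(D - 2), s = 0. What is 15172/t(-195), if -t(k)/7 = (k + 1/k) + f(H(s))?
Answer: 57404551620/5270935901 - 288457650*I*sqrt(2)/5270935901 ≈ 10.891 - 0.077394*I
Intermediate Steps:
H(D) = sqrt(-2 + D)
f(I) = -4 - I (f(I) = -4 + (I + I*(-2)) = -4 + (I - 2*I) = -4 - I)
t(k) = 28 - 7*k - 7/k + 7*I*sqrt(2) (t(k) = -7*((k + 1/k) + (-4 - sqrt(-2 + 0))) = -7*((k + 1/k) + (-4 - sqrt(-2))) = -7*((k + 1/k) + (-4 - I*sqrt(2))) = -7*(-4 + k + 1/k - I*sqrt(2)) = 28 - 7*k - 7/k + 7*I*sqrt(2))
15172/t(-195) = 15172/((7*(-1 - 195*(4 - 1*(-195) + I*sqrt(2)))/(-195))) = 15172/((7*(-1/195)*(-1 - 195*(4 + 195 + I*sqrt(2))))) = 15172/((7*(-1/195)*(-1 - 195*(199 + I*sqrt(2))))) = 15172/((7*(-1/195)*(-1 + (-38805 - 195*I*sqrt(2))))) = 15172/((7*(-1/195)*(-38806 - 195*I*sqrt(2)))) = 15172/(271642/195 + 7*I*sqrt(2))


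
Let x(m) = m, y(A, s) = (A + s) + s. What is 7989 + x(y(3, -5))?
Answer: 7982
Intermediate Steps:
y(A, s) = A + 2*s
7989 + x(y(3, -5)) = 7989 + (3 + 2*(-5)) = 7989 + (3 - 10) = 7989 - 7 = 7982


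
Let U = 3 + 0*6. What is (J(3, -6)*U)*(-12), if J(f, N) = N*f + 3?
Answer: 540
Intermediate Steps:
J(f, N) = 3 + N*f
U = 3 (U = 3 + 0 = 3)
(J(3, -6)*U)*(-12) = ((3 - 6*3)*3)*(-12) = ((3 - 18)*3)*(-12) = -15*3*(-12) = -45*(-12) = 540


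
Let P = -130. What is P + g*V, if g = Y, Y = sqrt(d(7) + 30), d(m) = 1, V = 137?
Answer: -130 + 137*sqrt(31) ≈ 632.78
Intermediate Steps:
Y = sqrt(31) (Y = sqrt(1 + 30) = sqrt(31) ≈ 5.5678)
g = sqrt(31) ≈ 5.5678
P + g*V = -130 + sqrt(31)*137 = -130 + 137*sqrt(31)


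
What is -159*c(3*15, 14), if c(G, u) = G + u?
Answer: -9381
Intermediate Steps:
-159*c(3*15, 14) = -159*(3*15 + 14) = -159*(45 + 14) = -159*59 = -9381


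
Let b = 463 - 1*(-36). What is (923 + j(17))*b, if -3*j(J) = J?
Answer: 1373248/3 ≈ 4.5775e+5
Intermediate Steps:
b = 499 (b = 463 + 36 = 499)
j(J) = -J/3
(923 + j(17))*b = (923 - ⅓*17)*499 = (923 - 17/3)*499 = (2752/3)*499 = 1373248/3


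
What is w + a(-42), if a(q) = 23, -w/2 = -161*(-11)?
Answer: -3519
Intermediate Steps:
w = -3542 (w = -(-322)*(-11) = -2*1771 = -3542)
w + a(-42) = -3542 + 23 = -3519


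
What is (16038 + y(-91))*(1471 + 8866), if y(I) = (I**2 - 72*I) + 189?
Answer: 321067220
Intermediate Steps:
y(I) = 189 + I**2 - 72*I
(16038 + y(-91))*(1471 + 8866) = (16038 + (189 + (-91)**2 - 72*(-91)))*(1471 + 8866) = (16038 + (189 + 8281 + 6552))*10337 = (16038 + 15022)*10337 = 31060*10337 = 321067220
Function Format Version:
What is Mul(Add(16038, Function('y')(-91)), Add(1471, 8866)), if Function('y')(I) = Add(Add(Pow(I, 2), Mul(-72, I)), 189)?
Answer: 321067220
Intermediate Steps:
Function('y')(I) = Add(189, Pow(I, 2), Mul(-72, I))
Mul(Add(16038, Function('y')(-91)), Add(1471, 8866)) = Mul(Add(16038, Add(189, Pow(-91, 2), Mul(-72, -91))), Add(1471, 8866)) = Mul(Add(16038, Add(189, 8281, 6552)), 10337) = Mul(Add(16038, 15022), 10337) = Mul(31060, 10337) = 321067220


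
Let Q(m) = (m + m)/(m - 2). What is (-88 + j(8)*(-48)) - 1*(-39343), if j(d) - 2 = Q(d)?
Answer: 39031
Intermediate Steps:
Q(m) = 2*m/(-2 + m) (Q(m) = (2*m)/(-2 + m) = 2*m/(-2 + m))
j(d) = 2 + 2*d/(-2 + d)
(-88 + j(8)*(-48)) - 1*(-39343) = (-88 + (4*(-1 + 8)/(-2 + 8))*(-48)) - 1*(-39343) = (-88 + (4*7/6)*(-48)) + 39343 = (-88 + (4*(1/6)*7)*(-48)) + 39343 = (-88 + (14/3)*(-48)) + 39343 = (-88 - 224) + 39343 = -312 + 39343 = 39031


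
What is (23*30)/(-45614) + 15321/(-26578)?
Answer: -358595457/606164446 ≈ -0.59158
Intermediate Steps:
(23*30)/(-45614) + 15321/(-26578) = 690*(-1/45614) + 15321*(-1/26578) = -345/22807 - 15321/26578 = -358595457/606164446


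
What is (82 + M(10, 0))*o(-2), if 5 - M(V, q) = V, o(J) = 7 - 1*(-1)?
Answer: 616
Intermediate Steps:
o(J) = 8 (o(J) = 7 + 1 = 8)
M(V, q) = 5 - V
(82 + M(10, 0))*o(-2) = (82 + (5 - 1*10))*8 = (82 + (5 - 10))*8 = (82 - 5)*8 = 77*8 = 616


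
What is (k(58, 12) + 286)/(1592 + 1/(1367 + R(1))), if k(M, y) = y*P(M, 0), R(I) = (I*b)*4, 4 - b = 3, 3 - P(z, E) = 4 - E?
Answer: 375654/2182633 ≈ 0.17211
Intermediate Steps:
P(z, E) = -1 + E (P(z, E) = 3 - (4 - E) = 3 + (-4 + E) = -1 + E)
b = 1 (b = 4 - 1*3 = 4 - 3 = 1)
R(I) = 4*I (R(I) = (I*1)*4 = I*4 = 4*I)
k(M, y) = -y (k(M, y) = y*(-1 + 0) = y*(-1) = -y)
(k(58, 12) + 286)/(1592 + 1/(1367 + R(1))) = (-1*12 + 286)/(1592 + 1/(1367 + 4*1)) = (-12 + 286)/(1592 + 1/(1367 + 4)) = 274/(1592 + 1/1371) = 274/(2182633/1371) = 274*(1371/2182633) = 375654/2182633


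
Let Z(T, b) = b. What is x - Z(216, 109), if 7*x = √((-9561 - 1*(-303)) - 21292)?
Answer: -109 + 5*I*√1222/7 ≈ -109.0 + 24.969*I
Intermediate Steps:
x = 5*I*√1222/7 (x = √((-9561 - 1*(-303)) - 21292)/7 = √((-9561 + 303) - 21292)/7 = √(-9258 - 21292)/7 = √(-30550)/7 = (5*I*√1222)/7 = 5*I*√1222/7 ≈ 24.969*I)
x - Z(216, 109) = 5*I*√1222/7 - 1*109 = 5*I*√1222/7 - 109 = -109 + 5*I*√1222/7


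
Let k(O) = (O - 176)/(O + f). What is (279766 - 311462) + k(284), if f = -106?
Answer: -2820890/89 ≈ -31695.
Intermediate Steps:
k(O) = (-176 + O)/(-106 + O) (k(O) = (O - 176)/(O - 106) = (-176 + O)/(-106 + O))
(279766 - 311462) + k(284) = (279766 - 311462) + (-176 + 284)/(-106 + 284) = -31696 + 108/178 = -31696 + (1/178)*108 = -31696 + 54/89 = -2820890/89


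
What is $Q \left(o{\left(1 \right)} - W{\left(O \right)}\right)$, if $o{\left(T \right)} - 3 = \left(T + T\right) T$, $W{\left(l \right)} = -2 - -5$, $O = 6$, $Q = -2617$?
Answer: $-5234$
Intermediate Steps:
$W{\left(l \right)} = 3$ ($W{\left(l \right)} = -2 + 5 = 3$)
$o{\left(T \right)} = 3 + 2 T^{2}$ ($o{\left(T \right)} = 3 + \left(T + T\right) T = 3 + 2 T T = 3 + 2 T^{2}$)
$Q \left(o{\left(1 \right)} - W{\left(O \right)}\right) = - 2617 \left(\left(3 + 2 \cdot 1^{2}\right) - 3\right) = - 2617 \left(\left(3 + 2 \cdot 1\right) - 3\right) = - 2617 \left(\left(3 + 2\right) - 3\right) = - 2617 \left(5 - 3\right) = \left(-2617\right) 2 = -5234$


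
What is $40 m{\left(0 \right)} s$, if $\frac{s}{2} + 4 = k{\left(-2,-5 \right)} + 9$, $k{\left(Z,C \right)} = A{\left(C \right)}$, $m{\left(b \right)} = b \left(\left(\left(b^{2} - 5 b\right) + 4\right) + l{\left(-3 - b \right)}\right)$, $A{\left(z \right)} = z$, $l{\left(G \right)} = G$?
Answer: $0$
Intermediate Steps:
$m{\left(b \right)} = b \left(1 + b^{2} - 6 b\right)$ ($m{\left(b \right)} = b \left(\left(\left(b^{2} - 5 b\right) + 4\right) - \left(3 + b\right)\right) = b \left(\left(4 + b^{2} - 5 b\right) - \left(3 + b\right)\right) = b \left(1 + b^{2} - 6 b\right)$)
$k{\left(Z,C \right)} = C$
$s = 0$ ($s = -8 + 2 \left(-5 + 9\right) = -8 + 2 \cdot 4 = -8 + 8 = 0$)
$40 m{\left(0 \right)} s = 40 \cdot 0 \left(1 + 0^{2} - 0\right) 0 = 40 \cdot 0 \left(1 + 0 + 0\right) 0 = 40 \cdot 0 \cdot 1 \cdot 0 = 40 \cdot 0 \cdot 0 = 0 \cdot 0 = 0$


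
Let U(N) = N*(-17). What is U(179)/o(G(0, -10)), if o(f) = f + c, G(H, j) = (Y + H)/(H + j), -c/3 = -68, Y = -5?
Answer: -6086/409 ≈ -14.880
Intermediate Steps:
c = 204 (c = -3*(-68) = 204)
G(H, j) = (-5 + H)/(H + j)
U(N) = -17*N
o(f) = 204 + f (o(f) = f + 204 = 204 + f)
U(179)/o(G(0, -10)) = (-17*179)/(204 + (-5 + 0)/(0 - 10)) = -3043/(204 - 5/(-10)) = -3043/(204 - ⅒*(-5)) = -3043/(204 + ½) = -3043/409/2 = -3043*2/409 = -6086/409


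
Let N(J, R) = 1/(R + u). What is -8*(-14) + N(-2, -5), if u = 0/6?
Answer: 559/5 ≈ 111.80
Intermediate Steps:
u = 0 (u = 0*(⅙) = 0)
N(J, R) = 1/R (N(J, R) = 1/(R + 0) = 1/R)
-8*(-14) + N(-2, -5) = -8*(-14) + 1/(-5) = 112 - ⅕ = 559/5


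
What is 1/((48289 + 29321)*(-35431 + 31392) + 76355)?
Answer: -1/313390435 ≈ -3.1909e-9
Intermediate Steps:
1/((48289 + 29321)*(-35431 + 31392) + 76355) = 1/(77610*(-4039) + 76355) = 1/(-313466790 + 76355) = 1/(-313390435) = -1/313390435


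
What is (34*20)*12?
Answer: 8160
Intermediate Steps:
(34*20)*12 = 680*12 = 8160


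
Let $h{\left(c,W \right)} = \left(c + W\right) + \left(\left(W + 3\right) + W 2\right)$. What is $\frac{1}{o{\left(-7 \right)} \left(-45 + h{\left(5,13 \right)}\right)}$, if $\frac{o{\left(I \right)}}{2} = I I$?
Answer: $\frac{1}{1470} \approx 0.00068027$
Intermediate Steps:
$o{\left(I \right)} = 2 I^{2}$ ($o{\left(I \right)} = 2 I I = 2 I^{2}$)
$h{\left(c,W \right)} = 3 + c + 4 W$ ($h{\left(c,W \right)} = \left(W + c\right) + \left(\left(3 + W\right) + 2 W\right) = \left(W + c\right) + \left(3 + 3 W\right) = 3 + c + 4 W$)
$\frac{1}{o{\left(-7 \right)} \left(-45 + h{\left(5,13 \right)}\right)} = \frac{1}{2 \left(-7\right)^{2} \left(-45 + \left(3 + 5 + 4 \cdot 13\right)\right)} = \frac{1}{2 \cdot 49 \left(-45 + \left(3 + 5 + 52\right)\right)} = \frac{1}{98 \left(-45 + 60\right)} = \frac{1}{98 \cdot 15} = \frac{1}{1470}$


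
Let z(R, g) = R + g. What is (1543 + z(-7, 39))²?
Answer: 2480625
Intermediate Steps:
(1543 + z(-7, 39))² = (1543 + (-7 + 39))² = (1543 + 32)² = 1575² = 2480625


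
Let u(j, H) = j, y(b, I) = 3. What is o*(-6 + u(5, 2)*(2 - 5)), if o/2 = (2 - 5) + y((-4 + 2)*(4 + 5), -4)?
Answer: 0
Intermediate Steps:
o = 0 (o = 2*((2 - 5) + 3) = 2*(-3 + 3) = 2*0 = 0)
o*(-6 + u(5, 2)*(2 - 5)) = 0*(-6 + 5*(2 - 5)) = 0*(-6 + 5*(-3)) = 0*(-6 - 15) = 0*(-21) = 0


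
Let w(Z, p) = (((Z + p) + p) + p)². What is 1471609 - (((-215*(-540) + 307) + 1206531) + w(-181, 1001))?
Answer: -7815013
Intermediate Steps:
w(Z, p) = (Z + 3*p)² (w(Z, p) = ((Z + 2*p) + p)² = (Z + 3*p)²)
1471609 - (((-215*(-540) + 307) + 1206531) + w(-181, 1001)) = 1471609 - (((-215*(-540) + 307) + 1206531) + (-181 + 3*1001)²) = 1471609 - (((116100 + 307) + 1206531) + (-181 + 3003)²) = 1471609 - ((116407 + 1206531) + 2822²) = 1471609 - (1322938 + 7963684) = 1471609 - 1*9286622 = 1471609 - 9286622 = -7815013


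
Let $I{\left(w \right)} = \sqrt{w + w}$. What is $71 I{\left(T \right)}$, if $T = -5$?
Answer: $71 i \sqrt{10} \approx 224.52 i$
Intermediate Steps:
$I{\left(w \right)} = \sqrt{2} \sqrt{w}$ ($I{\left(w \right)} = \sqrt{2 w} = \sqrt{2} \sqrt{w}$)
$71 I{\left(T \right)} = 71 \sqrt{2} \sqrt{-5} = 71 \sqrt{2} i \sqrt{5} = 71 i \sqrt{10}$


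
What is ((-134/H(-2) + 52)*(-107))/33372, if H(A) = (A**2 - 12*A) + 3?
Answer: -79073/517266 ≈ -0.15287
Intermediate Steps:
H(A) = 3 + A**2 - 12*A
((-134/H(-2) + 52)*(-107))/33372 = ((-134/(3 + (-2)**2 - 12*(-2)) + 52)*(-107))/33372 = ((-134/(3 + 4 + 24) + 52)*(-107))*(1/33372) = ((-134/31 + 52)*(-107))*(1/33372) = ((1478/31)*(-107))*(1/33372) = -158146/31*1/33372 = -79073/517266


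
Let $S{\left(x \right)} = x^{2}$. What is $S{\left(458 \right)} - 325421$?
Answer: $-115657$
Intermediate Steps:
$S{\left(458 \right)} - 325421 = 458^{2} - 325421 = 209764 - 325421 = -115657$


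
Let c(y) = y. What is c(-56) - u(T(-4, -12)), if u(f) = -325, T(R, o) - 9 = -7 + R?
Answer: 269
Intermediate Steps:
T(R, o) = 2 + R (T(R, o) = 9 + (-7 + R) = 2 + R)
c(-56) - u(T(-4, -12)) = -56 - 1*(-325) = -56 + 325 = 269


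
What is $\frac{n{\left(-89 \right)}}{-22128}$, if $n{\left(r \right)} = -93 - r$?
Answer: $\frac{1}{5532} \approx 0.00018077$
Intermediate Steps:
$\frac{n{\left(-89 \right)}}{-22128} = \frac{-93 - -89}{-22128} = \left(-93 + 89\right) \left(- \frac{1}{22128}\right) = \left(-4\right) \left(- \frac{1}{22128}\right) = \frac{1}{5532}$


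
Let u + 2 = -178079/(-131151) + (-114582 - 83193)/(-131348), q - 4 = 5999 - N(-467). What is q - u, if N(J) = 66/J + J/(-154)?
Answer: 530885980887672701/88492127492076 ≈ 5999.2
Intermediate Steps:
N(J) = 66/J - J/154 (N(J) = 66/J + J*(-1/154) = 66/J - J/154)
q = 431515829/71918 (q = 4 + (5999 - (66/(-467) - 1/154*(-467))) = 4 + (5999 - (66*(-1/467) + 467/154)) = 4 + (5999 - (-66/467 + 467/154)) = 4 + (5999 - 1*207925/71918) = 4 + (5999 - 207925/71918) = 4 + 431228157/71918 = 431515829/71918 ≈ 6000.1)
u = 14875866421/17226421548 (u = -2 + (-178079/(-131151) + (-114582 - 83193)/(-131348)) = -2 + (-178079*(-1/131151) - 197775*(-1/131348)) = -2 + (178079/131151 + 197775/131348) = -2 + 49328709517/17226421548 = 14875866421/17226421548 ≈ 0.86355)
q - u = 431515829/71918 - 1*14875866421/17226421548 = 431515829/71918 - 14875866421/17226421548 = 530885980887672701/88492127492076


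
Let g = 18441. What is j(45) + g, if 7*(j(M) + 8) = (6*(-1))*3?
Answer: 129013/7 ≈ 18430.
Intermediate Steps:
j(M) = -74/7 (j(M) = -8 + ((6*(-1))*3)/7 = -8 + (-6*3)/7 = -8 + (1/7)*(-18) = -8 - 18/7 = -74/7)
j(45) + g = -74/7 + 18441 = 129013/7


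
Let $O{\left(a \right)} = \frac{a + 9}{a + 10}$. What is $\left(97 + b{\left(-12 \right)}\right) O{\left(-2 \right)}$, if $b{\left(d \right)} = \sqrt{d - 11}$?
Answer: $\frac{679}{8} + \frac{7 i \sqrt{23}}{8} \approx 84.875 + 4.1964 i$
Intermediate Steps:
$b{\left(d \right)} = \sqrt{-11 + d}$
$O{\left(a \right)} = \frac{9 + a}{10 + a}$
$\left(97 + b{\left(-12 \right)}\right) O{\left(-2 \right)} = \left(97 + \sqrt{-11 - 12}\right) \frac{9 - 2}{10 - 2} = \left(97 + \sqrt{-23}\right) \frac{1}{8} \cdot 7 = \left(97 + i \sqrt{23}\right) \frac{1}{8} \cdot 7 = \left(97 + i \sqrt{23}\right) \frac{7}{8} = \frac{679}{8} + \frac{7 i \sqrt{23}}{8}$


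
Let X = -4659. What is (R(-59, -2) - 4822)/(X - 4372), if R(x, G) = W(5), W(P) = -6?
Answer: 4828/9031 ≈ 0.53460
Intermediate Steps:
R(x, G) = -6
(R(-59, -2) - 4822)/(X - 4372) = (-6 - 4822)/(-4659 - 4372) = -4828/(-9031) = -4828*(-1/9031) = 4828/9031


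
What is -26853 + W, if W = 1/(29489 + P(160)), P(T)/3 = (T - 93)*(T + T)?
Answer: -2519053076/93809 ≈ -26853.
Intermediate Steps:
P(T) = 6*T*(-93 + T) (P(T) = 3*((T - 93)*(T + T)) = 3*((-93 + T)*(2*T)) = 3*(2*T*(-93 + T)) = 6*T*(-93 + T))
W = 1/93809 (W = 1/(29489 + 6*160*(-93 + 160)) = 1/(29489 + 6*160*67) = 1/(29489 + 64320) = 1/93809 ≈ 1.0660e-5)
-26853 + W = -26853 + 1/93809 = -2519053076/93809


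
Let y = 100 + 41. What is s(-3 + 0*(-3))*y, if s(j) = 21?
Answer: 2961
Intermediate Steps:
y = 141
s(-3 + 0*(-3))*y = 21*141 = 2961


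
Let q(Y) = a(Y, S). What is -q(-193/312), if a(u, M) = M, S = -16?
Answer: 16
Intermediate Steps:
q(Y) = -16
-q(-193/312) = -1*(-16) = 16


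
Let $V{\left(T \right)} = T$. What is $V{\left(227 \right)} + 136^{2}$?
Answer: $18723$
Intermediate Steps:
$V{\left(227 \right)} + 136^{2} = 227 + 136^{2} = 227 + 18496 = 18723$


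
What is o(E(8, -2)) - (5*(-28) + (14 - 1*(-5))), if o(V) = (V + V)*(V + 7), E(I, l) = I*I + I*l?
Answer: 5401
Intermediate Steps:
E(I, l) = I² + I*l
o(V) = 2*V*(7 + V) (o(V) = (2*V)*(7 + V) = 2*V*(7 + V))
o(E(8, -2)) - (5*(-28) + (14 - 1*(-5))) = 2*(8*(8 - 2))*(7 + 8*(8 - 2)) - (5*(-28) + (14 - 1*(-5))) = 2*(8*6)*(7 + 8*6) - (-140 + (14 + 5)) = 2*48*(7 + 48) - (-140 + 19) = 2*48*55 - 1*(-121) = 5280 + 121 = 5401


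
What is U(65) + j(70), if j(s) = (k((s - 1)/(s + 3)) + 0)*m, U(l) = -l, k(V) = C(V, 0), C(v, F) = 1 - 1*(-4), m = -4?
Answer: -85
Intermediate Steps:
C(v, F) = 5 (C(v, F) = 1 + 4 = 5)
k(V) = 5
j(s) = -20 (j(s) = (5 + 0)*(-4) = 5*(-4) = -20)
U(65) + j(70) = -1*65 - 20 = -65 - 20 = -85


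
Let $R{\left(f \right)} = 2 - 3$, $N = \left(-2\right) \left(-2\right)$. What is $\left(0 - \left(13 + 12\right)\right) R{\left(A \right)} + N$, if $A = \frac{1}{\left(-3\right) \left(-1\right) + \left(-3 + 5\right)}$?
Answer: $29$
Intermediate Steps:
$A = \frac{1}{5}$ ($A = \frac{1}{3 + 2} = \frac{1}{5} \approx 0.2$)
$N = 4$
$R{\left(f \right)} = -1$ ($R{\left(f \right)} = 2 - 3 = -1$)
$\left(0 - \left(13 + 12\right)\right) R{\left(A \right)} + N = \left(0 - \left(13 + 12\right)\right) \left(-1\right) + 4 = \left(0 - 25\right) \left(-1\right) + 4 = \left(-25\right) \left(-1\right) + 4 = 25 + 4 = 29$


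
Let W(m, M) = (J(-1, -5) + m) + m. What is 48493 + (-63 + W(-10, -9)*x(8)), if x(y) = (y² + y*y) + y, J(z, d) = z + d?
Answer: 44894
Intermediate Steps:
J(z, d) = d + z
W(m, M) = -6 + 2*m (W(m, M) = ((-5 - 1) + m) + m = (-6 + m) + m = -6 + 2*m)
x(y) = y + 2*y² (x(y) = (y² + y²) + y = 2*y² + y = y + 2*y²)
48493 + (-63 + W(-10, -9)*x(8)) = 48493 + (-63 + (-6 + 2*(-10))*(8*(1 + 2*8))) = 48493 + (-63 + (-6 - 20)*(8*(1 + 16))) = 48493 + (-63 - 208*17) = 48493 + (-63 - 26*136) = 48493 + (-63 - 3536) = 48493 - 3599 = 44894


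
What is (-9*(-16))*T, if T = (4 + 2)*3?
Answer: 2592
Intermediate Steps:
T = 18 (T = 6*3 = 18)
(-9*(-16))*T = -9*(-16)*18 = 144*18 = 2592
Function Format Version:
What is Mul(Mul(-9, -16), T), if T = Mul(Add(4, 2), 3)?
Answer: 2592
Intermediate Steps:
T = 18 (T = Mul(6, 3) = 18)
Mul(Mul(-9, -16), T) = Mul(Mul(-9, -16), 18) = Mul(144, 18) = 2592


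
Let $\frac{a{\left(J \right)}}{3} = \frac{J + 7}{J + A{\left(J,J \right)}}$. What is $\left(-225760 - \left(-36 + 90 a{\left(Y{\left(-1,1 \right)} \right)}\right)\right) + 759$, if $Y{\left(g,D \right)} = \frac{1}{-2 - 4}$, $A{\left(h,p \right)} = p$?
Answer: $-219430$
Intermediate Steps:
$Y{\left(g,D \right)} = - \frac{1}{6}$ ($Y{\left(g,D \right)} = \frac{1}{-6} = - \frac{1}{6}$)
$a{\left(J \right)} = \frac{3 \left(7 + J\right)}{2 J}$ ($a{\left(J \right)} = 3 \frac{J + 7}{J + J} = 3 \frac{7 + J}{2 J} = \frac{3 \left(7 + J\right)}{2 J}$)
$\left(-225760 - \left(-36 + 90 a{\left(Y{\left(-1,1 \right)} \right)}\right)\right) + 759 = \left(-225760 - \left(-36 + 90 \frac{3 \left(7 - \frac{1}{6}\right)}{2 \left(- \frac{1}{6}\right)}\right)\right) + 759 = \left(-225760 - \left(-36 + 90 \cdot \frac{3}{2} \left(-6\right) \frac{41}{6}\right)\right) + 759 = \left(-225760 + \left(36 - -5535\right)\right) + 759 = \left(-225760 + \left(36 + 5535\right)\right) + 759 = \left(-225760 + 5571\right) + 759 = -220189 + 759 = -219430$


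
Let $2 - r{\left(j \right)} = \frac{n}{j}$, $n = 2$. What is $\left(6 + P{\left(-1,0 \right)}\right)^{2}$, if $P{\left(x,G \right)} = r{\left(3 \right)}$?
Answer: $\frac{484}{9} \approx 53.778$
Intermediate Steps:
$r{\left(j \right)} = 2 - \frac{2}{j}$
$P{\left(x,G \right)} = \frac{4}{3}$ ($P{\left(x,G \right)} = 2 - \frac{2}{3} = \frac{4}{3}$)
$\left(6 + P{\left(-1,0 \right)}\right)^{2} = \left(6 + \frac{4}{3}\right)^{2} = \left(\frac{22}{3}\right)^{2} = \frac{484}{9}$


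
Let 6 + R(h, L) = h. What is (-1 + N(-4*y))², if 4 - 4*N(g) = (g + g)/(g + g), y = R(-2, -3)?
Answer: 1/16 ≈ 0.062500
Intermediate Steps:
R(h, L) = -6 + h
y = -8 (y = -6 - 2 = -8)
N(g) = ¾ (N(g) = 1 - (g + g)/(4*(g + g)) = 1 - 2*g/(4*(2*g)) = 1 - 2*g*1/(2*g)/4 = 1 - ¼*1 = 1 - ¼ = ¾)
(-1 + N(-4*y))² = (-1 + ¾)² = (-¼)² = 1/16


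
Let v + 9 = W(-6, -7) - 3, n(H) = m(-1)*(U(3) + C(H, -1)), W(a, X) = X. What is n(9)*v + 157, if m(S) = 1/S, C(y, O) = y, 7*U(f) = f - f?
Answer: 328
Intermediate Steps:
U(f) = 0 (U(f) = (f - f)/7 = (1/7)*0 = 0)
m(S) = 1/S
n(H) = -H (n(H) = (0 + H)/(-1) = -H)
v = -19 (v = -9 + (-7 - 3) = -9 - 10 = -19)
n(9)*v + 157 = -1*9*(-19) + 157 = -9*(-19) + 157 = 171 + 157 = 328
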